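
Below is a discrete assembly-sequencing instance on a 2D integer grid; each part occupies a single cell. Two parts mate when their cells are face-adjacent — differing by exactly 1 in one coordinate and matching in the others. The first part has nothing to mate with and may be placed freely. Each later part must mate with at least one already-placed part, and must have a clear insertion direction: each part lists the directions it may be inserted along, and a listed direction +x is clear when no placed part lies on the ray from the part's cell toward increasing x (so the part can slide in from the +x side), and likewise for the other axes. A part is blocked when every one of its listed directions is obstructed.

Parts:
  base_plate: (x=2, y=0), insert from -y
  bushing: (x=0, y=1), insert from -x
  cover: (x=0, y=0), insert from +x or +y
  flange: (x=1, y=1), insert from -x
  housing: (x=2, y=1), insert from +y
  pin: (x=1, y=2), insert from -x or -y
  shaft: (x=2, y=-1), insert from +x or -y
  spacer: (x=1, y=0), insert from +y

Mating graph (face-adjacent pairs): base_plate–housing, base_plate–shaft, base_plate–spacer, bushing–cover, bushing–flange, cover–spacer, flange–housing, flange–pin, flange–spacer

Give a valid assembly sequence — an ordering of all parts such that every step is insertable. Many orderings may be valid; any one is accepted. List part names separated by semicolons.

1. cover@(0, 0) [+x clear] — {cover}
2. spacer@(1, 0) [+y clear] — {cover, spacer}
3. base_plate@(2, 0) [-y clear] — {base_plate, cover, spacer}
4. shaft@(2, -1) [+x clear] — {base_plate, cover, shaft, spacer}
5. housing@(2, 1) [+y clear] — {base_plate, cover, housing, shaft, spacer}
6. flange@(1, 1) [-x clear] — {base_plate, cover, flange, housing, shaft, spacer}
7. bushing@(0, 1) [-x clear] — {base_plate, bushing, cover, flange, housing, shaft, spacer}
8. pin@(1, 2) [-x clear] — {base_plate, bushing, cover, flange, housing, pin, shaft, spacer}

cover; spacer; base_plate; shaft; housing; flange; bushing; pin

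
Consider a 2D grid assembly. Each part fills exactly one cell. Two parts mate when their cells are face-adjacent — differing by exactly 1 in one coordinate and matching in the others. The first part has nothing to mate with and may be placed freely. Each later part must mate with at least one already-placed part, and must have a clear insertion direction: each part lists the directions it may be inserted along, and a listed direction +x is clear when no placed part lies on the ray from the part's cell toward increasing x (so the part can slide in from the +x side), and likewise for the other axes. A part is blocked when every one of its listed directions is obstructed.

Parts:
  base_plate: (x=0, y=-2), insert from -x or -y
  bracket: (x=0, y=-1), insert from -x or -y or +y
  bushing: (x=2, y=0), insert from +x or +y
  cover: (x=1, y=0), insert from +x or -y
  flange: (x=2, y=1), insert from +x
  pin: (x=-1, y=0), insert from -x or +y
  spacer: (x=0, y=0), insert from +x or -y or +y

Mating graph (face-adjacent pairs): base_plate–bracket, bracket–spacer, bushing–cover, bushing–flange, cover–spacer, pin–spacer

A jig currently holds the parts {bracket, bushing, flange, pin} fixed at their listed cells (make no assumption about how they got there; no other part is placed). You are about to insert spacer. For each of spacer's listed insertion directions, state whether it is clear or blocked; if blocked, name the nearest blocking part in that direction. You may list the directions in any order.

+x: nearest on ray is bushing@(2, 0) ⇒ blocked
-y: nearest on ray is bracket@(0, -1) ⇒ blocked
+y: ray from spacer(0, 0) has no placed part ⇒ clear

+x: blocked by bushing; +y: clear; -y: blocked by bracket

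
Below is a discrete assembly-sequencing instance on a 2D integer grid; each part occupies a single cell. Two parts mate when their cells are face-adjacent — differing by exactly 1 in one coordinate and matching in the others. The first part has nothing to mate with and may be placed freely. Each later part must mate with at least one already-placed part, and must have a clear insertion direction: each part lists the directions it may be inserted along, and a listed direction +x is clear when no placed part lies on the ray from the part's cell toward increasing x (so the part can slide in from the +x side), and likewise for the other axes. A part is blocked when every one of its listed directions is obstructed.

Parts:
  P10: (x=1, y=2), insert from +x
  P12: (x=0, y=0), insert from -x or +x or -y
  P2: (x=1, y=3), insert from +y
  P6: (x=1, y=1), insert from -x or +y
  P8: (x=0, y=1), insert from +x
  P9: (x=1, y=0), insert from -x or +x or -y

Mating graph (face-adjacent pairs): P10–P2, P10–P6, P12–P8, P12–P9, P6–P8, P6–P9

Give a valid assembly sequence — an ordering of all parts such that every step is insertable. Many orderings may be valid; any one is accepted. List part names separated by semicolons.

1. P12@(0, 0) [-x clear] — {P12}
2. P8@(0, 1) [+x clear] — {P12, P8}
3. P9@(1, 0) [+x clear] — {P12, P8, P9}
4. P6@(1, 1) [+y clear] — {P12, P6, P8, P9}
5. P10@(1, 2) [+x clear] — {P10, P12, P6, P8, P9}
6. P2@(1, 3) [+y clear] — {P10, P12, P2, P6, P8, P9}

P12; P8; P9; P6; P10; P2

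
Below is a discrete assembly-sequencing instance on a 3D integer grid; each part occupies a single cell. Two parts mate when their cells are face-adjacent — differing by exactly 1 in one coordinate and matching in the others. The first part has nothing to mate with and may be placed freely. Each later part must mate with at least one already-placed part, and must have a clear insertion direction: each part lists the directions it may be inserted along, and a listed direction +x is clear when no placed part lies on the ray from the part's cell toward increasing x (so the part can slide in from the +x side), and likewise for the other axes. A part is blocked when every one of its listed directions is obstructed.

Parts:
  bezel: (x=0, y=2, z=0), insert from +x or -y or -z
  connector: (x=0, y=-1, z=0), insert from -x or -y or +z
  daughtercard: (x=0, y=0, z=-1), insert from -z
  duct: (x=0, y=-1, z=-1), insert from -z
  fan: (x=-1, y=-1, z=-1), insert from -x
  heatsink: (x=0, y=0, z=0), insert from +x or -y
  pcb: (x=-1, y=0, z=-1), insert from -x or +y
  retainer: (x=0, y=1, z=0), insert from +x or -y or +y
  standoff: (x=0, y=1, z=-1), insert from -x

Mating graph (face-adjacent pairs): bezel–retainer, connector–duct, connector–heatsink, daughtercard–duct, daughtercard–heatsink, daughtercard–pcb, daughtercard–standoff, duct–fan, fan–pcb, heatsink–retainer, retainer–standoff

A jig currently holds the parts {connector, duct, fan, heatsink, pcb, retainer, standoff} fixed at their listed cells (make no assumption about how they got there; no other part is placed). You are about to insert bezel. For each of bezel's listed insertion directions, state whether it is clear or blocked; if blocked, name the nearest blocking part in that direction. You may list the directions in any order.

+x: ray from bezel(0, 2, 0) has no placed part ⇒ clear
-y: nearest on ray is retainer@(0, 1, 0) ⇒ blocked
-z: ray from bezel(0, 2, 0) has no placed part ⇒ clear

+x: clear; -y: blocked by retainer; -z: clear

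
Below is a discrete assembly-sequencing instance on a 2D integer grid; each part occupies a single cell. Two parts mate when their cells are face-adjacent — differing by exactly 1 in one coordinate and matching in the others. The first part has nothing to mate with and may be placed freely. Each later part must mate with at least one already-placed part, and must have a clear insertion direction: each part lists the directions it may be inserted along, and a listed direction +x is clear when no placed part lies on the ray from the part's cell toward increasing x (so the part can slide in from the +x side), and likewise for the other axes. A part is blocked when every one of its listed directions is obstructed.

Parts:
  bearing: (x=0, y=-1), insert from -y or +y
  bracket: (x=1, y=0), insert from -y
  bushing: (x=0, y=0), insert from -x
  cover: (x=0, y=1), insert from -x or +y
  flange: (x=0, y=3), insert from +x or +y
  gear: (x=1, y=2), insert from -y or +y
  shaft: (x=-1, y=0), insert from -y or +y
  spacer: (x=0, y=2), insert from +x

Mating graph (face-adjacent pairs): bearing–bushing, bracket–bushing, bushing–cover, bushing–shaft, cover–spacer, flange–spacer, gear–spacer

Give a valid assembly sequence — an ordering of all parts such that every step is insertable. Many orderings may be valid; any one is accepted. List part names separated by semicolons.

bracket; bushing; shaft; cover; spacer; flange; gear; bearing

1. bracket@(1, 0) [-y clear] — {bracket}
2. bushing@(0, 0) [-x clear] — {bracket, bushing}
3. shaft@(-1, 0) [-y clear] — {bracket, bushing, shaft}
4. cover@(0, 1) [-x clear] — {bracket, bushing, cover, shaft}
5. spacer@(0, 2) [+x clear] — {bracket, bushing, cover, shaft, spacer}
6. flange@(0, 3) [+x clear] — {bracket, bushing, cover, flange, shaft, spacer}
7. gear@(1, 2) [+y clear] — {bracket, bushing, cover, flange, gear, shaft, spacer}
8. bearing@(0, -1) [-y clear] — {bearing, bracket, bushing, cover, flange, gear, shaft, spacer}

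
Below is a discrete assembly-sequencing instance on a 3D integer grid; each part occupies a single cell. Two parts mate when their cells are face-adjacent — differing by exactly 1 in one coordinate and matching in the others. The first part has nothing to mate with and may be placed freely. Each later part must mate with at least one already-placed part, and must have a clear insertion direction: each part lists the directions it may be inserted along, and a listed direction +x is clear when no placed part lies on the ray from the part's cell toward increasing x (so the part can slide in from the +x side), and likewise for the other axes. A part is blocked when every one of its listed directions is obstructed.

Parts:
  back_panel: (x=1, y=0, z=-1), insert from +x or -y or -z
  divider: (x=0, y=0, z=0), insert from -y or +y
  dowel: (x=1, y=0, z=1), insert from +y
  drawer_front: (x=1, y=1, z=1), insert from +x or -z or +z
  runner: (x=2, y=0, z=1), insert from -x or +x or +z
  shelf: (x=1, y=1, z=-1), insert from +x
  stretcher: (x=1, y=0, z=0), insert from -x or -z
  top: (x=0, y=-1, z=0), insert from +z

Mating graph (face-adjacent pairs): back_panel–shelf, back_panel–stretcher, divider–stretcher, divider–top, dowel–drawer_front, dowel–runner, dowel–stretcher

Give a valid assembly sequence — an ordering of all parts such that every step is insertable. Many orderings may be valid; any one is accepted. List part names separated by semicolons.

1. shelf@(1, 1, -1) [+x clear] — {shelf}
2. back_panel@(1, 0, -1) [+x clear] — {back_panel, shelf}
3. stretcher@(1, 0, 0) [-x clear] — {back_panel, shelf, stretcher}
4. dowel@(1, 0, 1) [+y clear] — {back_panel, dowel, shelf, stretcher}
5. drawer_front@(1, 1, 1) [+x clear] — {back_panel, dowel, drawer_front, shelf, stretcher}
6. divider@(0, 0, 0) [-y clear] — {back_panel, divider, dowel, drawer_front, shelf, stretcher}
7. top@(0, -1, 0) [+z clear] — {back_panel, divider, dowel, drawer_front, shelf, stretcher, top}
8. runner@(2, 0, 1) [+x clear] — {back_panel, divider, dowel, drawer_front, runner, shelf, stretcher, top}

shelf; back_panel; stretcher; dowel; drawer_front; divider; top; runner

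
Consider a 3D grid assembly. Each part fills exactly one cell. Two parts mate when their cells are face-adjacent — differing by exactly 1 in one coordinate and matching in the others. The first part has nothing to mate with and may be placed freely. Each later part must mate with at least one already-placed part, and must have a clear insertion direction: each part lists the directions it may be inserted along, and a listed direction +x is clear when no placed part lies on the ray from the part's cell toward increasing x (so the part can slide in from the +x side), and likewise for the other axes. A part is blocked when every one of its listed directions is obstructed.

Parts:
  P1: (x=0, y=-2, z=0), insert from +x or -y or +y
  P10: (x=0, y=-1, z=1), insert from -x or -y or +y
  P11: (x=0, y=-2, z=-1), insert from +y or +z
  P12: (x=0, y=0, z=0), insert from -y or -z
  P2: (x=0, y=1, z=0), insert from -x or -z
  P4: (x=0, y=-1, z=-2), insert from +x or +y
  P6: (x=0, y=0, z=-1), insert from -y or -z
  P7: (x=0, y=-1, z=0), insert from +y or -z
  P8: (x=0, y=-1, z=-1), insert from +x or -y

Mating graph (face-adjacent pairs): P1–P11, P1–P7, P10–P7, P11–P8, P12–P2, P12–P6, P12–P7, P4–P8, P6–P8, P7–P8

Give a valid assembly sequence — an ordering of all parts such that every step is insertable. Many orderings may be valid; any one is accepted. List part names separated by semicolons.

P4; P8; P11; P7; P10; P12; P1; P2; P6

1. P4@(0, -1, -2) [+x clear] — {P4}
2. P8@(0, -1, -1) [+x clear] — {P4, P8}
3. P11@(0, -2, -1) [+z clear] — {P11, P4, P8}
4. P7@(0, -1, 0) [+y clear] — {P11, P4, P7, P8}
5. P10@(0, -1, 1) [-x clear] — {P10, P11, P4, P7, P8}
6. P12@(0, 0, 0) [-z clear] — {P10, P11, P12, P4, P7, P8}
7. P1@(0, -2, 0) [+x clear] — {P1, P10, P11, P12, P4, P7, P8}
8. P2@(0, 1, 0) [-x clear] — {P1, P10, P11, P12, P2, P4, P7, P8}
9. P6@(0, 0, -1) [-z clear] — {P1, P10, P11, P12, P2, P4, P6, P7, P8}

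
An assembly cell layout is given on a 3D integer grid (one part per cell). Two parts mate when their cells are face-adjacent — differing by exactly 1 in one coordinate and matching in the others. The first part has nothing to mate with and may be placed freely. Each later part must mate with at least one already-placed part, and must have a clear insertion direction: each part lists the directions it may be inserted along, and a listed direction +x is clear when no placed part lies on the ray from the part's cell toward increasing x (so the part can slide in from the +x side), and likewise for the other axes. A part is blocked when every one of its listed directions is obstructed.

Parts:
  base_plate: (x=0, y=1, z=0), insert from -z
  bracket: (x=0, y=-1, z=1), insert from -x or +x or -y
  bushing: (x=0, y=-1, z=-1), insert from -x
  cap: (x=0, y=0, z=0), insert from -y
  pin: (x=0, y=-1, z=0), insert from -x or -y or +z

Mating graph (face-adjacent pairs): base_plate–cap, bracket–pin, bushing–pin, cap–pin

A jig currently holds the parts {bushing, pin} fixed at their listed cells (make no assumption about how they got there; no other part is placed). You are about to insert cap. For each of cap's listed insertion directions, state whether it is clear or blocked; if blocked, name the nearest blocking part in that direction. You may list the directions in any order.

-y: nearest on ray is pin@(0, -1, 0) ⇒ blocked

-y: blocked by pin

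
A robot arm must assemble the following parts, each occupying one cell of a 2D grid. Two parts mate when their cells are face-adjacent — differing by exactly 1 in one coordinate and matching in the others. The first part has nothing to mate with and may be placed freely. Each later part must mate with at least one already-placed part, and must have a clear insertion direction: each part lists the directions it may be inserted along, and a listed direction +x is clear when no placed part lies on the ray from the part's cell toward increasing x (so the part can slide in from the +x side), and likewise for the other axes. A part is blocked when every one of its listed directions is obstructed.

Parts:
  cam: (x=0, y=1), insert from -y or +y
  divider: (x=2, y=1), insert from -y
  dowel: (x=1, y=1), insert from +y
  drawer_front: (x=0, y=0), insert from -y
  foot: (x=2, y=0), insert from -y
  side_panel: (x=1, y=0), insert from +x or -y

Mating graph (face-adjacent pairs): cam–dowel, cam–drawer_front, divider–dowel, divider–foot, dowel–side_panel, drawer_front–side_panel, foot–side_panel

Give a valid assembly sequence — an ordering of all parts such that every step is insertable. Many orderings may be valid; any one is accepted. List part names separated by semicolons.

drawer_front; cam; side_panel; dowel; divider; foot

1. drawer_front@(0, 0) [-y clear] — {drawer_front}
2. cam@(0, 1) [+y clear] — {cam, drawer_front}
3. side_panel@(1, 0) [+x clear] — {cam, drawer_front, side_panel}
4. dowel@(1, 1) [+y clear] — {cam, dowel, drawer_front, side_panel}
5. divider@(2, 1) [-y clear] — {cam, divider, dowel, drawer_front, side_panel}
6. foot@(2, 0) [-y clear] — {cam, divider, dowel, drawer_front, foot, side_panel}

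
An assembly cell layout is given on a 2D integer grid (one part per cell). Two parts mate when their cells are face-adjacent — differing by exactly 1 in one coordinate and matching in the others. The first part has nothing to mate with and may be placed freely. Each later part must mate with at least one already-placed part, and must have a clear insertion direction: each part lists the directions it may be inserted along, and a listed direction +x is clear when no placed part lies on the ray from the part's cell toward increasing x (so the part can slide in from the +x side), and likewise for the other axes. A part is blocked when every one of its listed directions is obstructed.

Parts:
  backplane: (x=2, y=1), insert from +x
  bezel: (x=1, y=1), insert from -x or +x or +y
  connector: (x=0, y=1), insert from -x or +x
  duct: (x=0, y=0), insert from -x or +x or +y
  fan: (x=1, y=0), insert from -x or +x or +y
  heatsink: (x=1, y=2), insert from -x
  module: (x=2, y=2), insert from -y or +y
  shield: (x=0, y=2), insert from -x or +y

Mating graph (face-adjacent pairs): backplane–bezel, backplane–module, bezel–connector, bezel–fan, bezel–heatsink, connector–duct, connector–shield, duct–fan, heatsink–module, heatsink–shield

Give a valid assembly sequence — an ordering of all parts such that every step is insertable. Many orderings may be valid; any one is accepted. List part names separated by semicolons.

duct; fan; bezel; connector; backplane; module; heatsink; shield

1. duct@(0, 0) [-x clear] — {duct}
2. fan@(1, 0) [+x clear] — {duct, fan}
3. bezel@(1, 1) [-x clear] — {bezel, duct, fan}
4. connector@(0, 1) [-x clear] — {bezel, connector, duct, fan}
5. backplane@(2, 1) [+x clear] — {backplane, bezel, connector, duct, fan}
6. module@(2, 2) [+y clear] — {backplane, bezel, connector, duct, fan, module}
7. heatsink@(1, 2) [-x clear] — {backplane, bezel, connector, duct, fan, heatsink, module}
8. shield@(0, 2) [-x clear] — {backplane, bezel, connector, duct, fan, heatsink, module, shield}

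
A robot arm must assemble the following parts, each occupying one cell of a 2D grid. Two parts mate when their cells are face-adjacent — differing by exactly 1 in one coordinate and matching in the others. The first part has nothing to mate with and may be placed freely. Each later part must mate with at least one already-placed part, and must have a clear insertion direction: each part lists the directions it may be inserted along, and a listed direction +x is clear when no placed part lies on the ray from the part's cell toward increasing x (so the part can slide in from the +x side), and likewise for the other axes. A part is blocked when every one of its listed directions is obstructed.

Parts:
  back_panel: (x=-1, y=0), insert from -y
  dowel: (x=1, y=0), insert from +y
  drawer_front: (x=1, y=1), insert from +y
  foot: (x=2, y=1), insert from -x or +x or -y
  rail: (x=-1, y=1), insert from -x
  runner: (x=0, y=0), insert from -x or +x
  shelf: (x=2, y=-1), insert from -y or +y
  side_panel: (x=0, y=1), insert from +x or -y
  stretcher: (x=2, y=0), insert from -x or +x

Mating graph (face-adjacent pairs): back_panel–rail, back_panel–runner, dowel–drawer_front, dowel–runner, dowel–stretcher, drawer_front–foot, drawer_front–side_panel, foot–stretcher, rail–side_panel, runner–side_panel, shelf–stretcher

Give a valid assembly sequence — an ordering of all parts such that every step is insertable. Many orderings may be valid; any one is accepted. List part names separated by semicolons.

shelf; stretcher; dowel; drawer_front; foot; side_panel; rail; runner; back_panel

1. shelf@(2, -1) [-y clear] — {shelf}
2. stretcher@(2, 0) [-x clear] — {shelf, stretcher}
3. dowel@(1, 0) [+y clear] — {dowel, shelf, stretcher}
4. drawer_front@(1, 1) [+y clear] — {dowel, drawer_front, shelf, stretcher}
5. foot@(2, 1) [+x clear] — {dowel, drawer_front, foot, shelf, stretcher}
6. side_panel@(0, 1) [-y clear] — {dowel, drawer_front, foot, shelf, side_panel, stretcher}
7. rail@(-1, 1) [-x clear] — {dowel, drawer_front, foot, rail, shelf, side_panel, stretcher}
8. runner@(0, 0) [-x clear] — {dowel, drawer_front, foot, rail, runner, shelf, side_panel, stretcher}
9. back_panel@(-1, 0) [-y clear] — {back_panel, dowel, drawer_front, foot, rail, runner, shelf, side_panel, stretcher}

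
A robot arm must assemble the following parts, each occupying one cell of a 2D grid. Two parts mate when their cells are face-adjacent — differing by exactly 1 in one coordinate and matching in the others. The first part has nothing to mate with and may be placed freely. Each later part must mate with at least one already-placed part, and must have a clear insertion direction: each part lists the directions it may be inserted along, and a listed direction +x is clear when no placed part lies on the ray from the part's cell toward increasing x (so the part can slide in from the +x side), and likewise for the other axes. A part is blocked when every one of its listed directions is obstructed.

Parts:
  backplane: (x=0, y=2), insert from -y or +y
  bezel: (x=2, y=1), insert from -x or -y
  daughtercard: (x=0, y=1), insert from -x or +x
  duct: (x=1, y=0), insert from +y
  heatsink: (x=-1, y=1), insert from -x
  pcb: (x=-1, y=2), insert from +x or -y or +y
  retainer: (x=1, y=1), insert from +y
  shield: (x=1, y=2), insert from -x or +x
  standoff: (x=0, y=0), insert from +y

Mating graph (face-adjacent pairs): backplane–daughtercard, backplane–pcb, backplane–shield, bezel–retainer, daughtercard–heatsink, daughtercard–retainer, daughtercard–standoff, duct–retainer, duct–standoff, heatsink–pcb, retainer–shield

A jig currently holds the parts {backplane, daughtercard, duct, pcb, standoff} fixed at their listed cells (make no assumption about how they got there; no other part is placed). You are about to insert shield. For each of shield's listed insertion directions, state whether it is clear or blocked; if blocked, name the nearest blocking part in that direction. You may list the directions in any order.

-x: nearest on ray is backplane@(0, 2) ⇒ blocked
+x: ray from shield(1, 2) has no placed part ⇒ clear

+x: clear; -x: blocked by backplane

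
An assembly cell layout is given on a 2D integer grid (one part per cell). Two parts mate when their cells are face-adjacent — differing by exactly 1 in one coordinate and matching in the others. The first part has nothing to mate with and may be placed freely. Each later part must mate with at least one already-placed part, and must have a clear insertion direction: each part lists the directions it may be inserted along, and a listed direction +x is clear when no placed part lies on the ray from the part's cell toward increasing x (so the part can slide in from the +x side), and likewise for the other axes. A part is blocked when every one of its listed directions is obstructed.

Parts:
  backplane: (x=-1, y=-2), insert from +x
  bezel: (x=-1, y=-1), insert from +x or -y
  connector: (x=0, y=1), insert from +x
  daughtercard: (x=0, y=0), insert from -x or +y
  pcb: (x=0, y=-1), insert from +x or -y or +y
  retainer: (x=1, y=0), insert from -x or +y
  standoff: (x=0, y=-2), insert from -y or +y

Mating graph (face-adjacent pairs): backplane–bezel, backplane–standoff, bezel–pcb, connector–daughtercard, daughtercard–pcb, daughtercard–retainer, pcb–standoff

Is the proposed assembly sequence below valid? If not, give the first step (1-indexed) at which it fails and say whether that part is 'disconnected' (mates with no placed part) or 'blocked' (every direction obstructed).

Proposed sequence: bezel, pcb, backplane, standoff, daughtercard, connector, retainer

Valid

1. bezel@(-1, -1) [+x clear] — {bezel}
2. pcb@(0, -1) [+x clear] — {bezel, pcb}
3. backplane@(-1, -2) [+x clear] — {backplane, bezel, pcb}
4. standoff@(0, -2) [-y clear] — {backplane, bezel, pcb, standoff}
5. daughtercard@(0, 0) [-x clear] — {backplane, bezel, daughtercard, pcb, standoff}
6. connector@(0, 1) [+x clear] — {backplane, bezel, connector, daughtercard, pcb, standoff}
7. retainer@(1, 0) [+y clear] — {backplane, bezel, connector, daughtercard, pcb, retainer, standoff}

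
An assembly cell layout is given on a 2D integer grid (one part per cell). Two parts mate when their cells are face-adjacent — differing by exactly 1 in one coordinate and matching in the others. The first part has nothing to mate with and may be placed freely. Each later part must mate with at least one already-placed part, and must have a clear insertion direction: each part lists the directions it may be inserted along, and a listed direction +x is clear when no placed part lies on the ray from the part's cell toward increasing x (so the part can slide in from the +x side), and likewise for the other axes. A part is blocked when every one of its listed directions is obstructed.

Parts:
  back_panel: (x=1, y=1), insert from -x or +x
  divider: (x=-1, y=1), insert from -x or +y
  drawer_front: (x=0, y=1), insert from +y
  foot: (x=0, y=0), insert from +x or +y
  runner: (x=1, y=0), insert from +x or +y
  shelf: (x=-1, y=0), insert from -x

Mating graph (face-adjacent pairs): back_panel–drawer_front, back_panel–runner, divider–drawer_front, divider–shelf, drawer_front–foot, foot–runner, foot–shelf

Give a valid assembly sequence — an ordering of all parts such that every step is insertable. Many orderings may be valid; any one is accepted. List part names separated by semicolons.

1. shelf@(-1, 0) [-x clear] — {shelf}
2. divider@(-1, 1) [-x clear] — {divider, shelf}
3. drawer_front@(0, 1) [+y clear] — {divider, drawer_front, shelf}
4. foot@(0, 0) [+x clear] — {divider, drawer_front, foot, shelf}
5. runner@(1, 0) [+x clear] — {divider, drawer_front, foot, runner, shelf}
6. back_panel@(1, 1) [+x clear] — {back_panel, divider, drawer_front, foot, runner, shelf}

shelf; divider; drawer_front; foot; runner; back_panel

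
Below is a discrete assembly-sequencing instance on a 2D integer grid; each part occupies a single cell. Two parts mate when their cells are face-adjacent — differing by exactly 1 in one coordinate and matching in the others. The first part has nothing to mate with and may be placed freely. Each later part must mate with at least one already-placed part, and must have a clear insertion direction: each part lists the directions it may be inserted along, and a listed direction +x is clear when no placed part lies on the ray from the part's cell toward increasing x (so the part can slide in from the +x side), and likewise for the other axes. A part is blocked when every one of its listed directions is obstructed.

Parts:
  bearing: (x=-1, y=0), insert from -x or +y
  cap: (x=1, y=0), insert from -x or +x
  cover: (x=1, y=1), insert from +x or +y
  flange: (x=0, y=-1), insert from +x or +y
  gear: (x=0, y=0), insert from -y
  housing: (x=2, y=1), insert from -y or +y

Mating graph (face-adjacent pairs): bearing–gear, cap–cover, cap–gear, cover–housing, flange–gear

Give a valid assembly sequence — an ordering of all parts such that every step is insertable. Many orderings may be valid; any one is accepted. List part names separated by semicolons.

gear; cap; flange; cover; housing; bearing

1. gear@(0, 0) [-y clear] — {gear}
2. cap@(1, 0) [+x clear] — {cap, gear}
3. flange@(0, -1) [+x clear] — {cap, flange, gear}
4. cover@(1, 1) [+x clear] — {cap, cover, flange, gear}
5. housing@(2, 1) [-y clear] — {cap, cover, flange, gear, housing}
6. bearing@(-1, 0) [-x clear] — {bearing, cap, cover, flange, gear, housing}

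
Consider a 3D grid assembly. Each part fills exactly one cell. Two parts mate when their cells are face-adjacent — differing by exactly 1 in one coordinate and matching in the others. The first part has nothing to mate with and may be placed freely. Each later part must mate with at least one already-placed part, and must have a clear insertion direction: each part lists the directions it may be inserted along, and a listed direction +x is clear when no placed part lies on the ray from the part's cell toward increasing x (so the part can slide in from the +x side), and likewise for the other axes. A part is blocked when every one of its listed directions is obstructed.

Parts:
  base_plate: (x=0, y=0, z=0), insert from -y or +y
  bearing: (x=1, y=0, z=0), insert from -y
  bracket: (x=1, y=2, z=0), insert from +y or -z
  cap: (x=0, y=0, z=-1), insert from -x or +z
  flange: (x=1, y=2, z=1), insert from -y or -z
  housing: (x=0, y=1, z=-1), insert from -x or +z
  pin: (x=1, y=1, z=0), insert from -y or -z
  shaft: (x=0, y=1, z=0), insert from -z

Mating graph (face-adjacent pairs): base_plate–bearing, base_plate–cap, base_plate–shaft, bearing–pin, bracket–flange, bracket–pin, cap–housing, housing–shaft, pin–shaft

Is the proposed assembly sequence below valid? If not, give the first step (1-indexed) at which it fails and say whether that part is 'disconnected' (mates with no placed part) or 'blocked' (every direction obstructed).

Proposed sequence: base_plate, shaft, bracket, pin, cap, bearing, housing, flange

Invalid at step 3 (disconnected)

1. base_plate@(0, 0, 0) [-y clear] — {base_plate}
2. shaft@(0, 1, 0) [-z clear] — {base_plate, shaft}
3. bracket@(1, 2, 0) — no placed neighbour ⇒ disconnected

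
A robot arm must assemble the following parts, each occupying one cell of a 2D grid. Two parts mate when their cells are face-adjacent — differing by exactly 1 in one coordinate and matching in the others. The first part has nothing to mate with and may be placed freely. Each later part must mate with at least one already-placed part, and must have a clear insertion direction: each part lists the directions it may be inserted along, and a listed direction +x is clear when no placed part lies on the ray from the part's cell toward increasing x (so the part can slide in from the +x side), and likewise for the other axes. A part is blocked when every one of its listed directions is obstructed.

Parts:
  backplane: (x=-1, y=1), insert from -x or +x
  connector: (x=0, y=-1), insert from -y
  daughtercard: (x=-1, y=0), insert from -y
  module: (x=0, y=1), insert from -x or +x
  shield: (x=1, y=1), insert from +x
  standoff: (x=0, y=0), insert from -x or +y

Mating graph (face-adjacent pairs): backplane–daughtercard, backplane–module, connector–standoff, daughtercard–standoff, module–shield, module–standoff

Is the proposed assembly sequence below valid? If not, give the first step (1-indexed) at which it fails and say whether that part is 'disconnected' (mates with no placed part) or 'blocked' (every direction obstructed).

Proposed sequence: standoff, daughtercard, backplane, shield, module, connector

1. standoff@(0, 0) [-x clear] — {standoff}
2. daughtercard@(-1, 0) [-y clear] — {daughtercard, standoff}
3. backplane@(-1, 1) [-x clear] — {backplane, daughtercard, standoff}
4. shield@(1, 1) — no placed neighbour ⇒ disconnected

Invalid at step 4 (disconnected)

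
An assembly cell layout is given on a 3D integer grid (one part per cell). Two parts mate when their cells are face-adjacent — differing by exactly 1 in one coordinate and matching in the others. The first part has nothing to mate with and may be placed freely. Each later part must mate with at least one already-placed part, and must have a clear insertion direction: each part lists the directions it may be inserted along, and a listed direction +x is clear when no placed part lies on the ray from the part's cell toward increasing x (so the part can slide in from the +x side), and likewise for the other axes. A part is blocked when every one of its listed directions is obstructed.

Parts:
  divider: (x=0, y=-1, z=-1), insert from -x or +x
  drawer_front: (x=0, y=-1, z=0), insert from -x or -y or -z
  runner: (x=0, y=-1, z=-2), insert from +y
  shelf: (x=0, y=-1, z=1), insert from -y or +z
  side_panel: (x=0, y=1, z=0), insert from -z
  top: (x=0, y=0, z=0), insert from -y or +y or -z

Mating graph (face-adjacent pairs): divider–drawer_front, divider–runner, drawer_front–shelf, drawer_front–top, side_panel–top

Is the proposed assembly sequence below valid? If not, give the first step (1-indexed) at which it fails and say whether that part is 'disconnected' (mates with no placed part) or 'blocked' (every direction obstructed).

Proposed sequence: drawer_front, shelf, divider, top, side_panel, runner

Valid

1. drawer_front@(0, -1, 0) [-x clear] — {drawer_front}
2. shelf@(0, -1, 1) [-y clear] — {drawer_front, shelf}
3. divider@(0, -1, -1) [-x clear] — {divider, drawer_front, shelf}
4. top@(0, 0, 0) [+y clear] — {divider, drawer_front, shelf, top}
5. side_panel@(0, 1, 0) [-z clear] — {divider, drawer_front, shelf, side_panel, top}
6. runner@(0, -1, -2) [+y clear] — {divider, drawer_front, runner, shelf, side_panel, top}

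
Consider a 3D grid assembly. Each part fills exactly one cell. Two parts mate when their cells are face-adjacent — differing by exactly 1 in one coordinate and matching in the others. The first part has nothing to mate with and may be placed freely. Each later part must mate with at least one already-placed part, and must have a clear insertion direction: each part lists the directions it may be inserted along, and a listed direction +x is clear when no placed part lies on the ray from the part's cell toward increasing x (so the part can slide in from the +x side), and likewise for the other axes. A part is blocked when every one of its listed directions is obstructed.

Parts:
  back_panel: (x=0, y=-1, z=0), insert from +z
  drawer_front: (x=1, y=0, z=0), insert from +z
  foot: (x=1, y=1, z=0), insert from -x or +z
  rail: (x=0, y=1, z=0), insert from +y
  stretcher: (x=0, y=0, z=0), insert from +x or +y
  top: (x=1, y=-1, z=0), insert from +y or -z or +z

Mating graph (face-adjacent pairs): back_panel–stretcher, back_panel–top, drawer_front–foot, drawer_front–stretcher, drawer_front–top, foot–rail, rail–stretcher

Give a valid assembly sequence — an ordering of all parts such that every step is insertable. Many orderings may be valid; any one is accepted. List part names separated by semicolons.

1. top@(1, -1, 0) [+y clear] — {top}
2. drawer_front@(1, 0, 0) [+z clear] — {drawer_front, top}
3. foot@(1, 1, 0) [-x clear] — {drawer_front, foot, top}
4. stretcher@(0, 0, 0) [+y clear] — {drawer_front, foot, stretcher, top}
5. rail@(0, 1, 0) [+y clear] — {drawer_front, foot, rail, stretcher, top}
6. back_panel@(0, -1, 0) [+z clear] — {back_panel, drawer_front, foot, rail, stretcher, top}

top; drawer_front; foot; stretcher; rail; back_panel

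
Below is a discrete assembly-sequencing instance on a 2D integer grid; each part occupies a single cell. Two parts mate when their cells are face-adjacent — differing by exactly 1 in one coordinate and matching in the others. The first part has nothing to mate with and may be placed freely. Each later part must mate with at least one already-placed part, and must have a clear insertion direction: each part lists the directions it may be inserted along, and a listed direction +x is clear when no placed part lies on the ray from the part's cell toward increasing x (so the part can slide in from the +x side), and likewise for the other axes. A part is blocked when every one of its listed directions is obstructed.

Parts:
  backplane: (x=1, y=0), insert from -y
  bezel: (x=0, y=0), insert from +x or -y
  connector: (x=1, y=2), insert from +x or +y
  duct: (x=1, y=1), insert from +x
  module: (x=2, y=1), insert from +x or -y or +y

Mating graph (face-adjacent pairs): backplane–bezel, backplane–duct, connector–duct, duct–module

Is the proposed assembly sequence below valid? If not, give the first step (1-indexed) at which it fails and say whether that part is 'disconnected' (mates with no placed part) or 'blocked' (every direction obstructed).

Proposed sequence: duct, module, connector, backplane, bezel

1. duct@(1, 1) [+x clear] — {duct}
2. module@(2, 1) [+x clear] — {duct, module}
3. connector@(1, 2) [+x clear] — {connector, duct, module}
4. backplane@(1, 0) [-y clear] — {backplane, connector, duct, module}
5. bezel@(0, 0) [-y clear] — {backplane, bezel, connector, duct, module}

Valid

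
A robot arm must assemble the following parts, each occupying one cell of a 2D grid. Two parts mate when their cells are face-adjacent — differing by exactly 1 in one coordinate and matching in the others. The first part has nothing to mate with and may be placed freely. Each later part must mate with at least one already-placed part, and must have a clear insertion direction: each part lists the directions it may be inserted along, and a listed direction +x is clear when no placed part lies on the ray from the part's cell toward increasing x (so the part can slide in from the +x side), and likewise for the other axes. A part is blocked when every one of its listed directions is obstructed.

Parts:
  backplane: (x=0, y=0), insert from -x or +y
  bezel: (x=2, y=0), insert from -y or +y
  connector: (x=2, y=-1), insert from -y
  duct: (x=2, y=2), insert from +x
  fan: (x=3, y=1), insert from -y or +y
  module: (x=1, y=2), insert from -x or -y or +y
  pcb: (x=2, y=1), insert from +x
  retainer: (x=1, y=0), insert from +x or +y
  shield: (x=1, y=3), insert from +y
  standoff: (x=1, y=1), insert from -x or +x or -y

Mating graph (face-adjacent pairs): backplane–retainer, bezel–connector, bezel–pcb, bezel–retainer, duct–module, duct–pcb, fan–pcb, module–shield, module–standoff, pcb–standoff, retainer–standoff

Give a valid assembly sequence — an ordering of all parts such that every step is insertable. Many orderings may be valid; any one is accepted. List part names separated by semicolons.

1. pcb@(2, 1) [+x clear] — {pcb}
2. standoff@(1, 1) [-x clear] — {pcb, standoff}
3. retainer@(1, 0) [+x clear] — {pcb, retainer, standoff}
4. bezel@(2, 0) [-y clear] — {bezel, pcb, retainer, standoff}
5. connector@(2, -1) [-y clear] — {bezel, connector, pcb, retainer, standoff}
6. fan@(3, 1) [-y clear] — {bezel, connector, fan, pcb, retainer, standoff}
7. backplane@(0, 0) [-x clear] — {backplane, bezel, connector, fan, pcb, retainer, standoff}
8. duct@(2, 2) [+x clear] — {backplane, bezel, connector, duct, fan, pcb, retainer, standoff}
9. module@(1, 2) [-x clear] — {backplane, bezel, connector, duct, fan, module, pcb, retainer, standoff}
10. shield@(1, 3) [+y clear] — {backplane, bezel, connector, duct, fan, module, pcb, retainer, shield, standoff}

pcb; standoff; retainer; bezel; connector; fan; backplane; duct; module; shield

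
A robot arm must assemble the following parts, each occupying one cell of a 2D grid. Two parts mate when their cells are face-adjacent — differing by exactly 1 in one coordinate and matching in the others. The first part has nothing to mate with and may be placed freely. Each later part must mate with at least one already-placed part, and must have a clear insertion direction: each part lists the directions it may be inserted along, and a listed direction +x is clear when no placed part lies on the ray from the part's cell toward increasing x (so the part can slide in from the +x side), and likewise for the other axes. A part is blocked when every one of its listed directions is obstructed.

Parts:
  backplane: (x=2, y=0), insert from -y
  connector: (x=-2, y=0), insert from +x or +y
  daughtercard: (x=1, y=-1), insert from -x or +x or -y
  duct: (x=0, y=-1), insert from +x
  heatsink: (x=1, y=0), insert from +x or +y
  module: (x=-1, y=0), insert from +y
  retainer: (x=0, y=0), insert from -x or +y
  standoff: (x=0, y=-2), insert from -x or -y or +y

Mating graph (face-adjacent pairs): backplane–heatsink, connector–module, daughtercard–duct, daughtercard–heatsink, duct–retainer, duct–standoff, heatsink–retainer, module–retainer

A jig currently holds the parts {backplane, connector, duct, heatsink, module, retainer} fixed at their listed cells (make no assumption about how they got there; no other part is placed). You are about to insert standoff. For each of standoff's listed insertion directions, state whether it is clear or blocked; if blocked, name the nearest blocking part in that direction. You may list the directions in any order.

+y: blocked by duct; -x: clear; -y: clear

-x: ray from standoff(0, -2) has no placed part ⇒ clear
-y: ray from standoff(0, -2) has no placed part ⇒ clear
+y: nearest on ray is duct@(0, -1) ⇒ blocked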